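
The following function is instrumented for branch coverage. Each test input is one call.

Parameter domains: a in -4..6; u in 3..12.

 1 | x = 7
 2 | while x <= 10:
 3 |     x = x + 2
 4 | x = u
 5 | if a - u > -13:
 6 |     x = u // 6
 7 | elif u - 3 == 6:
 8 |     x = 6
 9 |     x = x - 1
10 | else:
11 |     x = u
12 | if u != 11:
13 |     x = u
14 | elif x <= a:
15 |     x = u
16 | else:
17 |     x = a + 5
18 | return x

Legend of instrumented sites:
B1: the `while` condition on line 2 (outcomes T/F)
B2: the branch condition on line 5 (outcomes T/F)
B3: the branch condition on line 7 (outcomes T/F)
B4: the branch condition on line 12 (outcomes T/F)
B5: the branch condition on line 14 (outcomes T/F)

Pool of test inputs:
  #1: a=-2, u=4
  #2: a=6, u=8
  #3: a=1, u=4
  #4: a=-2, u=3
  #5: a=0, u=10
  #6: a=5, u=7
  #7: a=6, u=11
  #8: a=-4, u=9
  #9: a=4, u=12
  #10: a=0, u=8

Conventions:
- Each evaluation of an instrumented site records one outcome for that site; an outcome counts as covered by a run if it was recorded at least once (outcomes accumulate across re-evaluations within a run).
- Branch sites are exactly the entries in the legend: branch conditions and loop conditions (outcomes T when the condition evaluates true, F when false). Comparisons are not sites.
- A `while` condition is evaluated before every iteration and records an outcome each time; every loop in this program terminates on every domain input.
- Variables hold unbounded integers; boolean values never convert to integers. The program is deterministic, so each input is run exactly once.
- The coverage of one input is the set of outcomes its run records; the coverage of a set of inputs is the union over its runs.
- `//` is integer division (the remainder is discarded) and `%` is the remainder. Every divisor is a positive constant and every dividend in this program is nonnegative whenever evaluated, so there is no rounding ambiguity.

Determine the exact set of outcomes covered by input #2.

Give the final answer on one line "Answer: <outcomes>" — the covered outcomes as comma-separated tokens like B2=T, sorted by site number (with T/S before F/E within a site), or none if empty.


Simulating input #2 (a=6, u=8) step by step:
  B1->T, B1->T, B1->F, B2->T, B4->T
deduplicating events, the covered set is: B1=T, B1=F, B2=T, B4=T
Answer: B1=T, B1=F, B2=T, B4=T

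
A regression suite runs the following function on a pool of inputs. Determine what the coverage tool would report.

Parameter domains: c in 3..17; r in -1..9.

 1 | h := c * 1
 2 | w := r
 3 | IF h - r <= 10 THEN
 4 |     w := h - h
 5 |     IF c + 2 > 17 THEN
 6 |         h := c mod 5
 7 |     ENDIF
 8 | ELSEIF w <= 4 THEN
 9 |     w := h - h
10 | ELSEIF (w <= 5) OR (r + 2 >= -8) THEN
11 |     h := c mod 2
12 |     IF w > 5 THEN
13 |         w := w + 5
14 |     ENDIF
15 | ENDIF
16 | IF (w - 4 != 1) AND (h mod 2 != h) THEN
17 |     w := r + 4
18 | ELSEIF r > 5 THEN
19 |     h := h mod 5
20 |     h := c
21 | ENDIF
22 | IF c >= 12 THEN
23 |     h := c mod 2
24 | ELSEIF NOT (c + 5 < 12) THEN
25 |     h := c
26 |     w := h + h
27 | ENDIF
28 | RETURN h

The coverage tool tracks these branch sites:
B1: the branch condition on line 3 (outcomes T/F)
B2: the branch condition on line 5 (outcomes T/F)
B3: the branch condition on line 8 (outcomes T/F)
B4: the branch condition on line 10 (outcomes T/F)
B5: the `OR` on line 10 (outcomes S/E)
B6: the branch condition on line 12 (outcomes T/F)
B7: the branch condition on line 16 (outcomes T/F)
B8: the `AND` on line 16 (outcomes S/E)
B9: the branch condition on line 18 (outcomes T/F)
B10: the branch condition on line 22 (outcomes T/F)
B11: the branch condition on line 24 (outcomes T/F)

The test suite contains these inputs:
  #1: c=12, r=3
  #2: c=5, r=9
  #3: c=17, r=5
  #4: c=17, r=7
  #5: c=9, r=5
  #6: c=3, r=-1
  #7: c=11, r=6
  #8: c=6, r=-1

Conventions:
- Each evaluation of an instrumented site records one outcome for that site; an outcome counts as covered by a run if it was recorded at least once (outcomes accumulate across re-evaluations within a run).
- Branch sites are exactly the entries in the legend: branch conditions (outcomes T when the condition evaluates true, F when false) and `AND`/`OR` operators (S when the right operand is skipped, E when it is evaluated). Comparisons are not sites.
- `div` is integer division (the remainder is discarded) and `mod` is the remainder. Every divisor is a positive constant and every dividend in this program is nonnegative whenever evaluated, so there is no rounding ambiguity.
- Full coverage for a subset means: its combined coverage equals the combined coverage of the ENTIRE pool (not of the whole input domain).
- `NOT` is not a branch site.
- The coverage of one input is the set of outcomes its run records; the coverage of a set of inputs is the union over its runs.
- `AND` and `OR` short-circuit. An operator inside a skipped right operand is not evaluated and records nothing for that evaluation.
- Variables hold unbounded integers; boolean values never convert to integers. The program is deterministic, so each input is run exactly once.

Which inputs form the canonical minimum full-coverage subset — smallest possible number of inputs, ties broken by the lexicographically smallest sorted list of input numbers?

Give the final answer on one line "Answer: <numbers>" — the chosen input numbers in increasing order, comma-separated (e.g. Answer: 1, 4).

run #1 (c=12, r=3) records B1=T, B2=F, B7=T, B8=E, B10=T
run #2 (c=5, r=9) records B1=T, B2=F, B7=T, B8=E, B10=F, B11=F
run #3 (c=17, r=5) records B1=F, B3=F, B4=T, B5=S, B6=F, B7=F, B8=S, B9=F, B10=T
run #4 (c=17, r=7) records B1=T, B2=T, B7=T, B8=E, B10=T
run #5 (c=9, r=5) records B1=T, B2=F, B7=T, B8=E, B10=F, B11=T
run #6 (c=3, r=-1) records B1=T, B2=F, B7=T, B8=E, B10=F, B11=F
run #7 (c=11, r=6) records B1=T, B2=F, B7=T, B8=E, B10=F, B11=T
run #8 (c=6, r=-1) records B1=T, B2=F, B7=T, B8=E, B10=F, B11=F
union over all inputs: B1=T, B1=F, B2=T, B2=F, B3=F, B4=T, B5=S, B6=F, B7=T, B7=F, B8=S, B8=E, B9=F, B10=T, B10=F, B11=T, B11=F (17 outcomes)
every size-1 subset falls short of the 17 outcomes (best: 9/17)
every size-2 subset falls short of the 17 outcomes (best: 15/17)
every size-3 subset falls short of the 17 outcomes (best: 16/17)
at size 4, {2, 3, 4, 5} reaches all 17 outcomes; every lexicographically earlier size-4 subset fails

Answer: 2, 3, 4, 5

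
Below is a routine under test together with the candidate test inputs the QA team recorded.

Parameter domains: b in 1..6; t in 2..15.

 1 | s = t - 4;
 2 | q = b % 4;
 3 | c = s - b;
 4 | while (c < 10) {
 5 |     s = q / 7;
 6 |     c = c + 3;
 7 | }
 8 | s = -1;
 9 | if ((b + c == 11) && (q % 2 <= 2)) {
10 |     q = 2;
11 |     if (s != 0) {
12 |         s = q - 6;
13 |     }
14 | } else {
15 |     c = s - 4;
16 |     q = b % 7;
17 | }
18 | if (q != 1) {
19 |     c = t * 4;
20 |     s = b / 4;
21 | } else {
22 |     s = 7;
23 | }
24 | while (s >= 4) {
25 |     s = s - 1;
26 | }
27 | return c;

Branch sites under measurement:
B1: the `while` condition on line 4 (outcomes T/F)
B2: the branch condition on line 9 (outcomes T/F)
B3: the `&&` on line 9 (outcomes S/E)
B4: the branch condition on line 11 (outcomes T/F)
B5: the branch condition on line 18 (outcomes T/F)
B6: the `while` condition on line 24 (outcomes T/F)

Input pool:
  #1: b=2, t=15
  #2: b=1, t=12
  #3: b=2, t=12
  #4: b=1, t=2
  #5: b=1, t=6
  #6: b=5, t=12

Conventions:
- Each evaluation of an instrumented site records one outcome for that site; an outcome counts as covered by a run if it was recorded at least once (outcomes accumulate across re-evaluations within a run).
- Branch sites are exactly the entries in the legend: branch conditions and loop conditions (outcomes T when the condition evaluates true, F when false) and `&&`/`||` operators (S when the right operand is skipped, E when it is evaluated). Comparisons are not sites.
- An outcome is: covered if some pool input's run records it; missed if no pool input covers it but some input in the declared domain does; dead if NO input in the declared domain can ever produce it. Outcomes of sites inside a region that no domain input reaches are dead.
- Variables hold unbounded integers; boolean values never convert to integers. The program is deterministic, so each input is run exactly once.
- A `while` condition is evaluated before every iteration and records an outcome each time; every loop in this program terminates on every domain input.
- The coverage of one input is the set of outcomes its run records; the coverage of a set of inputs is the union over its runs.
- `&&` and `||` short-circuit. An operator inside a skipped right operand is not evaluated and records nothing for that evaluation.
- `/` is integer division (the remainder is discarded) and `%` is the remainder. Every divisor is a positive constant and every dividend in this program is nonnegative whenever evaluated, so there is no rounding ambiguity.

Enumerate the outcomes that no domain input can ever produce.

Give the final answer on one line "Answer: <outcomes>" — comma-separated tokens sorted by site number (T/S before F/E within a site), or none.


running all 84 domain inputs and tallying outcomes:
  B4=F: no domain input ever produces it -> dead
  reachable outcomes have witnesses, e.g. B1=T (e.g. b=1, t=2), B1=F (e.g. b=1, t=2), B2=T (e.g. b=1, t=3), B2=F (e.g. b=1, t=2)
Answer: B4=F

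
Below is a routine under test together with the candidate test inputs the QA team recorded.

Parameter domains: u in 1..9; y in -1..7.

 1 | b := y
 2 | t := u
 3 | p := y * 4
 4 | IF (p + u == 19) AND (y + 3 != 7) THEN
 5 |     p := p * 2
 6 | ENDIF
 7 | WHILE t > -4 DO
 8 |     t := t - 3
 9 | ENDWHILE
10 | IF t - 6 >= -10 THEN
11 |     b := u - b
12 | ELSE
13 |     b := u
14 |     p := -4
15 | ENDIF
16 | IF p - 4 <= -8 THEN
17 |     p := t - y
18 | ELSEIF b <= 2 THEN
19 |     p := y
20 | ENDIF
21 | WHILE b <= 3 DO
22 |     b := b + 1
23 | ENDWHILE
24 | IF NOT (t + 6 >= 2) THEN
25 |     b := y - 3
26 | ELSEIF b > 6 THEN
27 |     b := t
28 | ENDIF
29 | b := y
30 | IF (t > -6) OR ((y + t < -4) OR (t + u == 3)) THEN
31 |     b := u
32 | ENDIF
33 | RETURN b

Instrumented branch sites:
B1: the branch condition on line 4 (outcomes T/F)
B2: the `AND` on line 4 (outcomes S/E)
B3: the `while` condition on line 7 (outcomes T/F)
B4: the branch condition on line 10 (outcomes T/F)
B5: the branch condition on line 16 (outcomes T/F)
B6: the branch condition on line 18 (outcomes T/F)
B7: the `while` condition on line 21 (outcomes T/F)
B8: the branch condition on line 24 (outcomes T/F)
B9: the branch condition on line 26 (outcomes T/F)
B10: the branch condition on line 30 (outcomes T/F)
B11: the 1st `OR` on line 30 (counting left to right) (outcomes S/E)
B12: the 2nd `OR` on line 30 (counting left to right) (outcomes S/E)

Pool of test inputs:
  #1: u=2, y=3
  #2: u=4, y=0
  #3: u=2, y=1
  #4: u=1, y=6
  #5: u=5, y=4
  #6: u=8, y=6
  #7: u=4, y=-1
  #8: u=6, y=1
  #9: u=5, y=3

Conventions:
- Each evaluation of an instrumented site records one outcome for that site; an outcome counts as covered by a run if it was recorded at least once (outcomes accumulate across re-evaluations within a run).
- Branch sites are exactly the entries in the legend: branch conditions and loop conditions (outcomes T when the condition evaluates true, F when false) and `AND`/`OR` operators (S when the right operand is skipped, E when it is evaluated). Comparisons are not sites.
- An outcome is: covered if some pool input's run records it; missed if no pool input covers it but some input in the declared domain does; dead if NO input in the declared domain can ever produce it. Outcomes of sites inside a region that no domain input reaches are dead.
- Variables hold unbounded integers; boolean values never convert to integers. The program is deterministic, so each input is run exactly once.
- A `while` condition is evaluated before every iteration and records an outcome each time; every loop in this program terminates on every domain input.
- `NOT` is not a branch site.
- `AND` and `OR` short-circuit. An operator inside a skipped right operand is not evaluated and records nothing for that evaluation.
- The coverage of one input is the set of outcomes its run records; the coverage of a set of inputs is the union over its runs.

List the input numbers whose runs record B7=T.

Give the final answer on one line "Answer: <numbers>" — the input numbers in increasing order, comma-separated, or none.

input #1 (u=2, y=3): records B7=T
input #2 (u=4, y=0): does not record B7=T
input #3 (u=2, y=1): records B7=T
input #4 (u=1, y=6): records B7=T
input #5 (u=5, y=4): records B7=T
input #6 (u=8, y=6): records B7=T
input #7 (u=4, y=-1): does not record B7=T
input #8 (u=6, y=1): does not record B7=T
input #9 (u=5, y=3): records B7=T

Answer: 1, 3, 4, 5, 6, 9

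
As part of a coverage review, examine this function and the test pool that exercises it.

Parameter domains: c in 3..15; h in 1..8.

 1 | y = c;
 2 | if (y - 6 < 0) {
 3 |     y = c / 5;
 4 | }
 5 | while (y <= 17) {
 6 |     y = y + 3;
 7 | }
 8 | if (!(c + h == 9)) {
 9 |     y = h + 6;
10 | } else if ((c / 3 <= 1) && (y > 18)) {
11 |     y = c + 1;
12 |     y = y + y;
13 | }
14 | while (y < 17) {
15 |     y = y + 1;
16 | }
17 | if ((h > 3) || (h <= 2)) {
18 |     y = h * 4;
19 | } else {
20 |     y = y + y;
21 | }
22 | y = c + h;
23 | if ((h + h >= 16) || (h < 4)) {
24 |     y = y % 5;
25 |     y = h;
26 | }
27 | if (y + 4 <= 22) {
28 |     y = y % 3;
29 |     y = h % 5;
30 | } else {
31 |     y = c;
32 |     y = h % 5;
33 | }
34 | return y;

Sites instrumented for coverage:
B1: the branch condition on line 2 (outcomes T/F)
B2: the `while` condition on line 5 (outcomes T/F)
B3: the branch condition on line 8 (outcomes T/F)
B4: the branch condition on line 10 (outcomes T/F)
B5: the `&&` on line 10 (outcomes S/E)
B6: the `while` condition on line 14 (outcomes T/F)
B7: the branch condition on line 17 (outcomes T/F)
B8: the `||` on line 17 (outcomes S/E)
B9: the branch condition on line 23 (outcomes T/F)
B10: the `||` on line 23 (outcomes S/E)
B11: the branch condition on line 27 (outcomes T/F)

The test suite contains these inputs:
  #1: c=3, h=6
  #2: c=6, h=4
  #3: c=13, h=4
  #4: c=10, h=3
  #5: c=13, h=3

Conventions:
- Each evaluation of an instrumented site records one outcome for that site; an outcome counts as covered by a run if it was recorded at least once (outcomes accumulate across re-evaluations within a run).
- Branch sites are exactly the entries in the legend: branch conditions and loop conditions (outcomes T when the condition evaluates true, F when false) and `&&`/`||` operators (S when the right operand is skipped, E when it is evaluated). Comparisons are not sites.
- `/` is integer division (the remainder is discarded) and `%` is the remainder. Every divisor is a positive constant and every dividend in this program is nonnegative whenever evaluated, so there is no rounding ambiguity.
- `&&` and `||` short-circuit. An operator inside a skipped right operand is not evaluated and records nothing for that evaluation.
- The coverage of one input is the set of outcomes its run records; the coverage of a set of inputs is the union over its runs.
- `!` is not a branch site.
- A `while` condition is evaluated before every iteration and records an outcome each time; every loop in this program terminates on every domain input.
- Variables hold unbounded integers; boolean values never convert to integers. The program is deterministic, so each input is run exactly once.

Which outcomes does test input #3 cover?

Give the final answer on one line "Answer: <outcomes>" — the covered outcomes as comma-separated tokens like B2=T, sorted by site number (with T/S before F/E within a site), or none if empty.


Event log for input #3 (c=13, h=4):
  B1->F, B2->T, B2->T, B2->F, B3->T, B6->T, B6->T, B6->T, B6->T, B6->T
  B6->T, B6->T, B6->F, B8->S, B7->T, B10->E, B9->F, B11->T
deduplicating events, the covered set is: B1=F, B2=T, B2=F, B3=T, B6=T, B6=F, B7=T, B8=S, B9=F, B10=E, B11=T
Answer: B1=F, B2=T, B2=F, B3=T, B6=T, B6=F, B7=T, B8=S, B9=F, B10=E, B11=T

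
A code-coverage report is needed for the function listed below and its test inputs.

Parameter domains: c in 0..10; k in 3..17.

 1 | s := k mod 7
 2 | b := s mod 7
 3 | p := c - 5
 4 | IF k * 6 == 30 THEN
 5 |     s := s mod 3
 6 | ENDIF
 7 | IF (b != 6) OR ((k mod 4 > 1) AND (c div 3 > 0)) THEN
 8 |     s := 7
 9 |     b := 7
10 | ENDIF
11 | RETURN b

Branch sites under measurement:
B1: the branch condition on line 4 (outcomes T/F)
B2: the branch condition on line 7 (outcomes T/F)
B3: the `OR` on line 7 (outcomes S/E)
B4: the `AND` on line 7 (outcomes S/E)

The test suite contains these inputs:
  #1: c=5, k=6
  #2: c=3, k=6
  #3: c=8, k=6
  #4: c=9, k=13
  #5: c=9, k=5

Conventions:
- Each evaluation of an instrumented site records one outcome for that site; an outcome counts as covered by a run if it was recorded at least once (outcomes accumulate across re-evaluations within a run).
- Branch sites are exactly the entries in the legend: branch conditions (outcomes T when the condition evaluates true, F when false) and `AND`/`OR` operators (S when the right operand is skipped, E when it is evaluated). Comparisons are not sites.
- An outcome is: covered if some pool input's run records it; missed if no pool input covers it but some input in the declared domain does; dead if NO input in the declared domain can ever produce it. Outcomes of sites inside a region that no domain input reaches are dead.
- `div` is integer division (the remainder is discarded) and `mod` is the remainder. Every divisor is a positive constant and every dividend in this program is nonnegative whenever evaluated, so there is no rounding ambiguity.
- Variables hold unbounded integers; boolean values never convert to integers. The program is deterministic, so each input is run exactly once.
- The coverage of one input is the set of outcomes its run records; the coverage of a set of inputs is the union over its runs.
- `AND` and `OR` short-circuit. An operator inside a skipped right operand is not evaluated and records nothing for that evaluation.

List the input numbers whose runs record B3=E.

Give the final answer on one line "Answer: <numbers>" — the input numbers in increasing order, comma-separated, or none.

input #1 (c=5, k=6): records B3=E
input #2 (c=3, k=6): records B3=E
input #3 (c=8, k=6): records B3=E
input #4 (c=9, k=13): records B3=E
input #5 (c=9, k=5): does not record B3=E

Answer: 1, 2, 3, 4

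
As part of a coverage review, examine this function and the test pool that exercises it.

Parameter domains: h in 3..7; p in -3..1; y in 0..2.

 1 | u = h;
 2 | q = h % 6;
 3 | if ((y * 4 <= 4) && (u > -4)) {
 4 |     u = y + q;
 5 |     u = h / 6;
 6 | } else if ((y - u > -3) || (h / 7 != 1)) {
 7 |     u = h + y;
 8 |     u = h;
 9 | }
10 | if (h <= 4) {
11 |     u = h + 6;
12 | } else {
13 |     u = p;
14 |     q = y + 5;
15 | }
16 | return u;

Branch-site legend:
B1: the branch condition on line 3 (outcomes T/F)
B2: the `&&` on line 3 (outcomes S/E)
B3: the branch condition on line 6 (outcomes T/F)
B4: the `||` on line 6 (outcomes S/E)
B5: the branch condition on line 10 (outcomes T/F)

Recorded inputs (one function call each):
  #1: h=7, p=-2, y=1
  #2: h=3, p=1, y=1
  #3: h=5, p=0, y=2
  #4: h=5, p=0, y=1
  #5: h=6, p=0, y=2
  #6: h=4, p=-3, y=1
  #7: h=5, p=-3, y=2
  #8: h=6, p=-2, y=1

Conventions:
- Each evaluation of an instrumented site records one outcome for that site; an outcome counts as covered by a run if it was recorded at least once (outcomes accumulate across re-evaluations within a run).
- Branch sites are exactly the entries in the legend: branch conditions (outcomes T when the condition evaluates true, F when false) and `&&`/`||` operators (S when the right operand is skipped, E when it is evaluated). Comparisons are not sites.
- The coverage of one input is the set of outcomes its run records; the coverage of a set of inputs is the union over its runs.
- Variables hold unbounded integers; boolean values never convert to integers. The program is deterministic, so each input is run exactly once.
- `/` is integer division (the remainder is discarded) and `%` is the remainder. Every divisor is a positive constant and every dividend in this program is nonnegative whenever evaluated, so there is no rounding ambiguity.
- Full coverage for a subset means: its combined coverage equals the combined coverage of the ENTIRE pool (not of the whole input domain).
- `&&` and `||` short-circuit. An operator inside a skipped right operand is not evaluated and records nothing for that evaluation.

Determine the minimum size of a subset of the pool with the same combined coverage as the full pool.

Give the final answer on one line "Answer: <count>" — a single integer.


input #1, h=7, p=-2, y=1: outcomes B1=T, B2=E, B5=F
input #2, h=3, p=1, y=1: outcomes B1=T, B2=E, B5=T
input #3, h=5, p=0, y=2: outcomes B1=F, B2=S, B3=T, B4=E, B5=F
input #4, h=5, p=0, y=1: outcomes B1=T, B2=E, B5=F
input #5, h=6, p=0, y=2: outcomes B1=F, B2=S, B3=T, B4=E, B5=F
input #6, h=4, p=-3, y=1: outcomes B1=T, B2=E, B5=T
input #7, h=5, p=-3, y=2: outcomes B1=F, B2=S, B3=T, B4=E, B5=F
input #8, h=6, p=-2, y=1: outcomes B1=T, B2=E, B5=F
union over all inputs: B1=T, B1=F, B2=S, B2=E, B3=T, B4=E, B5=T, B5=F (8 outcomes)
no size-1 subset reaches all 8 outcomes (best union: 5/8)
the canonical winner is {2, 3}: size 2, full 8-outcome coverage, earliest index list among size-2 covers
Answer: 2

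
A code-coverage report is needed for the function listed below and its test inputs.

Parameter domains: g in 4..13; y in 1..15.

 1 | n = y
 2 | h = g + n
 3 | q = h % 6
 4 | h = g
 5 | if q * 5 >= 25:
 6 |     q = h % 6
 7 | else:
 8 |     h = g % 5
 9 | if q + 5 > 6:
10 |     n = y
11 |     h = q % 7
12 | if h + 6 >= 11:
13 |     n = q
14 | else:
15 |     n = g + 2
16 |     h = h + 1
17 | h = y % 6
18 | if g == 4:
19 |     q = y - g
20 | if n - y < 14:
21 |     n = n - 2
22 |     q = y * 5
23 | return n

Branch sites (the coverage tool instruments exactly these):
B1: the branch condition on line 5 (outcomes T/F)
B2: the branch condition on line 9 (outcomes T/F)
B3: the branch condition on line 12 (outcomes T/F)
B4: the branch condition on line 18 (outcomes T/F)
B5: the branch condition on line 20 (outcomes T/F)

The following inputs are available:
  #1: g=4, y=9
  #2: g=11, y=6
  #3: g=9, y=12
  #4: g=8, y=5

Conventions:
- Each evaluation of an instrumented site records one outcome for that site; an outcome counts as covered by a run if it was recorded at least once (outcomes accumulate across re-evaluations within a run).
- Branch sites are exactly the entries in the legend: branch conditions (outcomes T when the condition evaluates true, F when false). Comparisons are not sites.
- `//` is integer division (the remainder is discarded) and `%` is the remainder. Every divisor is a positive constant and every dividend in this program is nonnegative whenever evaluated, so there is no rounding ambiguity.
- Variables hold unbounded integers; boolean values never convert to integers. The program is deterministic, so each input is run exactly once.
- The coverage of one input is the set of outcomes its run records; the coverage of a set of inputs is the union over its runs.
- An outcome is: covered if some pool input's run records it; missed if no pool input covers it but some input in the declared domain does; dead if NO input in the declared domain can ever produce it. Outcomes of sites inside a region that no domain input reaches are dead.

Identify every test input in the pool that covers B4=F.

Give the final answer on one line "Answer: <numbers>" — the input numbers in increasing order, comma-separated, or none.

input #1 (g=4, y=9): does not record B4=F
input #2 (g=11, y=6): records B4=F
input #3 (g=9, y=12): records B4=F
input #4 (g=8, y=5): records B4=F

Answer: 2, 3, 4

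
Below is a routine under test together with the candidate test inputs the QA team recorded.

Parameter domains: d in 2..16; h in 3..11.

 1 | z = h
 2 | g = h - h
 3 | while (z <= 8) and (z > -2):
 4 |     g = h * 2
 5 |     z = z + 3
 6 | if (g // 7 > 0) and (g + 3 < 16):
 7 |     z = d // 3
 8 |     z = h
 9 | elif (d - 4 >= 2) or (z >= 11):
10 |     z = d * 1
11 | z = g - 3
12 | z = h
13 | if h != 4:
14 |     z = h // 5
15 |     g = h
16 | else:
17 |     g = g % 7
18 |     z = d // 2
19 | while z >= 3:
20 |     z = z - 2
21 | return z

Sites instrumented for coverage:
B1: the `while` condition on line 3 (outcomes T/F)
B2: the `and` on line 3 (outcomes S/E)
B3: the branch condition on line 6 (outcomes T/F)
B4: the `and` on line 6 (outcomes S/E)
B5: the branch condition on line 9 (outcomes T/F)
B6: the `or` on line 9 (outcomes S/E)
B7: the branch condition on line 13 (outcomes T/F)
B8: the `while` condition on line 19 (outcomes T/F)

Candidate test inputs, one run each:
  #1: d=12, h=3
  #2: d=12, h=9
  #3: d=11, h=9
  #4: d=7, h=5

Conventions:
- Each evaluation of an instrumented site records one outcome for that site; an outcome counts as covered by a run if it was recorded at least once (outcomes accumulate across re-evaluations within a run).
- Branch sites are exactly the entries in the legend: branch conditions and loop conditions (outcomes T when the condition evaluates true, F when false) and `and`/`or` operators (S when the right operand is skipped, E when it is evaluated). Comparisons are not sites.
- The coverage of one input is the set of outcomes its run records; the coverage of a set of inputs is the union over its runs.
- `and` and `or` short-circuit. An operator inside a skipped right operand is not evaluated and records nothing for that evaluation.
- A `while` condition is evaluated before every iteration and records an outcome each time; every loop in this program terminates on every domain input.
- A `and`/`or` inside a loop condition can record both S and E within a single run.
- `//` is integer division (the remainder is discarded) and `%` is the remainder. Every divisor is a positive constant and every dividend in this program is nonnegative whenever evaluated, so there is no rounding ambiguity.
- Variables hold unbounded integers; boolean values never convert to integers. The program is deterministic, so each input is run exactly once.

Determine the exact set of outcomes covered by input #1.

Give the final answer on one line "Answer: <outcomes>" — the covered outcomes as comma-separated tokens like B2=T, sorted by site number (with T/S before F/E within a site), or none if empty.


Running input #1 (d=12, h=3), event by event:
  B2->E, B1->T, B2->E, B1->T, B2->S, B1->F, B4->S, B3->F, B6->S, B5->T
  B7->T, B8->F
collecting distinct outcomes: B1=T, B1=F, B2=S, B2=E, B3=F, B4=S, B5=T, B6=S, B7=T, B8=F
Answer: B1=T, B1=F, B2=S, B2=E, B3=F, B4=S, B5=T, B6=S, B7=T, B8=F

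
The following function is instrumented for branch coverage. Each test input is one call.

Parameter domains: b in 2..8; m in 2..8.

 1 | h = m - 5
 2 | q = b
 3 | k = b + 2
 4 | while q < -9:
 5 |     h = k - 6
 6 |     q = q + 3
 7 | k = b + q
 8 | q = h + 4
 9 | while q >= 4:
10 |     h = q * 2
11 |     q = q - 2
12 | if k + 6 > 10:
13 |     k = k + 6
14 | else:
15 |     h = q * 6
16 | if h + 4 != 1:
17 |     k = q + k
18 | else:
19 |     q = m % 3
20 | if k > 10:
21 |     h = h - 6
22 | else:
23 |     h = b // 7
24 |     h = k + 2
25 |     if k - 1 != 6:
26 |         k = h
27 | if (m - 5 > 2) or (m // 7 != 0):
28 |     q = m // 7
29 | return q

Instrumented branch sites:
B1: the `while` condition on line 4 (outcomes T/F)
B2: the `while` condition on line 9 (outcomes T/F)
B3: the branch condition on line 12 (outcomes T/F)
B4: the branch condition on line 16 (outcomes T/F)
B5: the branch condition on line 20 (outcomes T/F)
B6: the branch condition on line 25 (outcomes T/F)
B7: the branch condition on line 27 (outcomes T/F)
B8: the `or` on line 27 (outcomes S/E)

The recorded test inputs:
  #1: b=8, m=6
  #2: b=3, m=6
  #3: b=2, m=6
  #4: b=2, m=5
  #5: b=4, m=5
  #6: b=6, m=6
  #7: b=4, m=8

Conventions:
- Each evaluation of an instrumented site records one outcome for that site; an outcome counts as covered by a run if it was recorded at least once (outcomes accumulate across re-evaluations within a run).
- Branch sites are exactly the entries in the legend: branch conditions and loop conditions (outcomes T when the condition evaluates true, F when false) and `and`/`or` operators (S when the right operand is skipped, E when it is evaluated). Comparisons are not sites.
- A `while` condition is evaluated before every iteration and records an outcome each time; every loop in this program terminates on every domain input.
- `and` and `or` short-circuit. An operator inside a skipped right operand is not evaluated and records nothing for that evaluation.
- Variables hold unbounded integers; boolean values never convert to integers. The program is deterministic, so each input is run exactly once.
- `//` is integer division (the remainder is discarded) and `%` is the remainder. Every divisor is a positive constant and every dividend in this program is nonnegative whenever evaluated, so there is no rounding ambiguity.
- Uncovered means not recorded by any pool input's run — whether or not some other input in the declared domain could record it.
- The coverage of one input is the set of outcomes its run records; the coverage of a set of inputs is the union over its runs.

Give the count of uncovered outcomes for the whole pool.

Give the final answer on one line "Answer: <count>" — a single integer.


test 1 (b=8, m=6) fires B1->F, B2->T, B2->F, B3->T, B4->T, B5->T, B8->E, B7->F; hits B1=F, B2=T, B2=F, B3=T, B4=T, B5=T, B7=F, B8=E
test 2 (b=3, m=6) fires B1->F, B2->T, B2->F, B3->T, B4->T, B5->T, B8->E, B7->F; hits B1=F, B2=T, B2=F, B3=T, B4=T, B5=T, B7=F, B8=E
test 3 (b=2, m=6) fires B1->F, B2->T, B2->F, B3->F, B4->T, B5->F, B6->F, B8->E, B7->F; hits B1=F, B2=T, B2=F, B3=F, B4=T, B5=F, B6=F, B7=F, B8=E
test 4 (b=2, m=5) fires B1->F, B2->T, B2->F, B3->F, B4->T, B5->F, B6->T, B8->E, B7->F; hits B1=F, B2=T, B2=F, B3=F, B4=T, B5=F, B6=T, B7=F, B8=E
test 5 (b=4, m=5) fires B1->F, B2->T, B2->F, B3->T, B4->T, B5->T, B8->E, B7->F; hits B1=F, B2=T, B2=F, B3=T, B4=T, B5=T, B7=F, B8=E
test 6 (b=6, m=6) fires B1->F, B2->T, B2->F, B3->T, B4->T, B5->T, B8->E, B7->F; hits B1=F, B2=T, B2=F, B3=T, B4=T, B5=T, B7=F, B8=E
test 7 (b=4, m=8) fires B1->F, B2->T, B2->T, B2->F, B3->T, B4->T, B5->T, B8->S, B7->T; hits B1=F, B2=T, B2=F, B3=T, B4=T, B5=T, B7=T, B8=S
union over the pool: B1=F, B2=T, B2=F, B3=T, B3=F, B4=T, B5=T, B5=F, B6=T, B6=F, B7=T, B7=F, B8=S, B8=E
uncovered (2 of 16): B1=T, B4=F
Answer: 2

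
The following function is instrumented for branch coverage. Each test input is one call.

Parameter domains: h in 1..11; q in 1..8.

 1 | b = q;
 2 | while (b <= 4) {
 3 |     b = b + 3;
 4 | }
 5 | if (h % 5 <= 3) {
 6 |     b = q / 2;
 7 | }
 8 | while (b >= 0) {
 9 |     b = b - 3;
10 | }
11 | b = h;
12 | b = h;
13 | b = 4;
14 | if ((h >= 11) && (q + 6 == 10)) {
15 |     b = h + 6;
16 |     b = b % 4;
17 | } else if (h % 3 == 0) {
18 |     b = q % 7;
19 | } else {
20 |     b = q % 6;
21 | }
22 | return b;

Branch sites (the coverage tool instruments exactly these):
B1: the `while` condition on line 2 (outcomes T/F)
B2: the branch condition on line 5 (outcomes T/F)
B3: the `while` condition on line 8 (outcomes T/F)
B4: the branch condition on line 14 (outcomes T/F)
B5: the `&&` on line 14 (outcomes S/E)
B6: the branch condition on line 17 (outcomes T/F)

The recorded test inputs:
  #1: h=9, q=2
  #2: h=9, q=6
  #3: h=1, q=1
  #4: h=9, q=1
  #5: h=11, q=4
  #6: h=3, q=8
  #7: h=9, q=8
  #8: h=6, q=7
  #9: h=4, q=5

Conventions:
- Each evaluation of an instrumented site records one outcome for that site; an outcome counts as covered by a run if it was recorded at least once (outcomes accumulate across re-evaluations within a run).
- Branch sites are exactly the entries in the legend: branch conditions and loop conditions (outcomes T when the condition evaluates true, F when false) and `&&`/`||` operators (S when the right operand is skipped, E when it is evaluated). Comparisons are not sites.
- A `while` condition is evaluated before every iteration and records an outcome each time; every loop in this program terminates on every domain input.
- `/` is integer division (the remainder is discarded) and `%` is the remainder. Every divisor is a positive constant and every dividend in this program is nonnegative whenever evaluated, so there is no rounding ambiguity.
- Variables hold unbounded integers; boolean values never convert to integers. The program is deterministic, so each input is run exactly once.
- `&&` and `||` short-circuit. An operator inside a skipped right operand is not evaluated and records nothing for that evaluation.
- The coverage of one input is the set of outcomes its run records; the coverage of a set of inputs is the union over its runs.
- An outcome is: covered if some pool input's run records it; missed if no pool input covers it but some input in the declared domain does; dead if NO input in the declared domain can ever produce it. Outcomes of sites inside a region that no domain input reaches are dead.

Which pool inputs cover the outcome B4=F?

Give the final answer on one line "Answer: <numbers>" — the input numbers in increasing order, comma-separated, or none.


input #1 (h=9, q=2): records B4=F
input #2 (h=9, q=6): records B4=F
input #3 (h=1, q=1): records B4=F
input #4 (h=9, q=1): records B4=F
input #5 (h=11, q=4): does not record B4=F
input #6 (h=3, q=8): records B4=F
input #7 (h=9, q=8): records B4=F
input #8 (h=6, q=7): records B4=F
input #9 (h=4, q=5): records B4=F
Answer: 1, 2, 3, 4, 6, 7, 8, 9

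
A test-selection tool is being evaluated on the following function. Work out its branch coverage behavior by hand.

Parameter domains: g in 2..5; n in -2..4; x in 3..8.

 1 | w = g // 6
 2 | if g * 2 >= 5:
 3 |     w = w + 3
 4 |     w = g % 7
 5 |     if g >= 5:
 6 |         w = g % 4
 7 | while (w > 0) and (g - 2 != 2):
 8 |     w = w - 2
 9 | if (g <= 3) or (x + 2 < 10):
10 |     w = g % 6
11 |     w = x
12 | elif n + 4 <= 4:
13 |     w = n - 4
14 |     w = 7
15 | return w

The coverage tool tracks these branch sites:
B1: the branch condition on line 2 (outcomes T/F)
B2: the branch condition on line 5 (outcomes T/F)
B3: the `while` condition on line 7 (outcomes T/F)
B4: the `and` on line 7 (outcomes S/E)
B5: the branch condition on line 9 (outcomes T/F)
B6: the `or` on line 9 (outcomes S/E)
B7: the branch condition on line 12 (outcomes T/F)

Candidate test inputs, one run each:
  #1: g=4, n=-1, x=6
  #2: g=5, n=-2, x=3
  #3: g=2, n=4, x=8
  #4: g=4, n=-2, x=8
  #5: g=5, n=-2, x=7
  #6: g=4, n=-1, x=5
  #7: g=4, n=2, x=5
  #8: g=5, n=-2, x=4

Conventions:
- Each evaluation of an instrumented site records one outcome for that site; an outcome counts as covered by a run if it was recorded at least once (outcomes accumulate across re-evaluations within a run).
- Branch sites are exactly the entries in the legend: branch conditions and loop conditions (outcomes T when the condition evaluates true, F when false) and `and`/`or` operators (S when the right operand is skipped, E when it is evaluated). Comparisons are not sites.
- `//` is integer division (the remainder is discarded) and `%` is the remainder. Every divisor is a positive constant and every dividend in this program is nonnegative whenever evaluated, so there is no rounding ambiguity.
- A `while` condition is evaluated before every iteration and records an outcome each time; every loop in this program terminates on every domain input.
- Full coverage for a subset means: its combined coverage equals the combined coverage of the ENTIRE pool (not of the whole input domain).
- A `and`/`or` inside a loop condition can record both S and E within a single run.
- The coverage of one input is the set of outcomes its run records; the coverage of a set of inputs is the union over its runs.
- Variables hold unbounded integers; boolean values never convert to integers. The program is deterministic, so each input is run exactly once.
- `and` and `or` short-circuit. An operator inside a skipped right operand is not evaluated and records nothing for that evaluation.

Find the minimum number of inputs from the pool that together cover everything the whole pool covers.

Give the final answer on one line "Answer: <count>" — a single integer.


#1 (g=4, n=-1, x=6) -> B1->T, B2->F, B4->E, B3->F, B6->E, B5->T; covered: B1=T, B2=F, B3=F, B4=E, B5=T, B6=E
#2 (g=5, n=-2, x=3) -> B1->T, B2->T, B4->E, B3->T, B4->S, B3->F, B6->E, B5->T; covered: B1=T, B2=T, B3=T, B3=F, B4=S, B4=E, B5=T, B6=E
#3 (g=2, n=4, x=8) -> B1->F, B4->S, B3->F, B6->S, B5->T; covered: B1=F, B3=F, B4=S, B5=T, B6=S
#4 (g=4, n=-2, x=8) -> B1->T, B2->F, B4->E, B3->F, B6->E, B5->F, B7->T; covered: B1=T, B2=F, B3=F, B4=E, B5=F, B6=E, B7=T
#5 (g=5, n=-2, x=7) -> B1->T, B2->T, B4->E, B3->T, B4->S, B3->F, B6->E, B5->T; covered: B1=T, B2=T, B3=T, B3=F, B4=S, B4=E, B5=T, B6=E
#6 (g=4, n=-1, x=5) -> B1->T, B2->F, B4->E, B3->F, B6->E, B5->T; covered: B1=T, B2=F, B3=F, B4=E, B5=T, B6=E
#7 (g=4, n=2, x=5) -> B1->T, B2->F, B4->E, B3->F, B6->E, B5->T; covered: B1=T, B2=F, B3=F, B4=E, B5=T, B6=E
#8 (g=5, n=-2, x=4) -> B1->T, B2->T, B4->E, B3->T, B4->S, B3->F, B6->E, B5->T; covered: B1=T, B2=T, B3=T, B3=F, B4=S, B4=E, B5=T, B6=E
the full pool covers 13 outcomes: B1=T, B1=F, B2=T, B2=F, B3=T, B3=F, B4=S, B4=E, B5=T, B5=F, B6=S, B6=E, B7=T
size 1 is not enough: best union over all size-1 subsets is 8/13
size 2 is not enough: best union over all size-2 subsets is 11/13
at size 3, {2, 3, 4} reaches all 13 outcomes; every lexicographically earlier size-3 subset fails
Answer: 3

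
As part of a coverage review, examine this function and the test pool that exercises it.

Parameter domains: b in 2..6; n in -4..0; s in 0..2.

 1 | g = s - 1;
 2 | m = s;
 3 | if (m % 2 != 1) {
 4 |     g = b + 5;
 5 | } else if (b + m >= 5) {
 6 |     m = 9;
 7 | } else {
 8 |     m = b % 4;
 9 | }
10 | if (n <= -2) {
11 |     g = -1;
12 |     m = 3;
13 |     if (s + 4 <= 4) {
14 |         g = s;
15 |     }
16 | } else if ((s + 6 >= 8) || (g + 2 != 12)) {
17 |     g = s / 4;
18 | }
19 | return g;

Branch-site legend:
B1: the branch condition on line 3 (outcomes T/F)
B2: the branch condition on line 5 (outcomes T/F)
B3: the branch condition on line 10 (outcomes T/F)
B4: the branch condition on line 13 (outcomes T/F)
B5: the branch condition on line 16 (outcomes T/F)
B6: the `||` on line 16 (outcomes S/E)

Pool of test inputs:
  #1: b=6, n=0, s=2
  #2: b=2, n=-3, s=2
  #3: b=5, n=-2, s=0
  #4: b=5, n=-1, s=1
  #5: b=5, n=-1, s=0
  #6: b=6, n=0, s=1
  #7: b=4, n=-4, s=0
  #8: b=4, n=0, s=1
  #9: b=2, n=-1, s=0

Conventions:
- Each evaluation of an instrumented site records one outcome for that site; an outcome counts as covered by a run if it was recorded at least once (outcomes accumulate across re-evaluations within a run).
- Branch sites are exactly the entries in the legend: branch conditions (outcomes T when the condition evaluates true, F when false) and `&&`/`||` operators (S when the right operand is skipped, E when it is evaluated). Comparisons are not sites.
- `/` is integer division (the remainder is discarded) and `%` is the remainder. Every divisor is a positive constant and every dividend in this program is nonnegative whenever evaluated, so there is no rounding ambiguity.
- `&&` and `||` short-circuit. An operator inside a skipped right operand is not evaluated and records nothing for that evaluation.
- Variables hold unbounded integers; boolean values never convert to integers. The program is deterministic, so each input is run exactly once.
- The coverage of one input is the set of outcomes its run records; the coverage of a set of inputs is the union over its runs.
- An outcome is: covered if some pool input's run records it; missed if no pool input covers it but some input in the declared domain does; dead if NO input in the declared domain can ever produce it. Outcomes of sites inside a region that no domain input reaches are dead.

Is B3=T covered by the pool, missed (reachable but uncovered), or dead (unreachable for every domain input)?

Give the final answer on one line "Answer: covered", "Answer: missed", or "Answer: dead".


B3=T is recorded by pool input(s) 2, 3, 7 -> covered
Answer: covered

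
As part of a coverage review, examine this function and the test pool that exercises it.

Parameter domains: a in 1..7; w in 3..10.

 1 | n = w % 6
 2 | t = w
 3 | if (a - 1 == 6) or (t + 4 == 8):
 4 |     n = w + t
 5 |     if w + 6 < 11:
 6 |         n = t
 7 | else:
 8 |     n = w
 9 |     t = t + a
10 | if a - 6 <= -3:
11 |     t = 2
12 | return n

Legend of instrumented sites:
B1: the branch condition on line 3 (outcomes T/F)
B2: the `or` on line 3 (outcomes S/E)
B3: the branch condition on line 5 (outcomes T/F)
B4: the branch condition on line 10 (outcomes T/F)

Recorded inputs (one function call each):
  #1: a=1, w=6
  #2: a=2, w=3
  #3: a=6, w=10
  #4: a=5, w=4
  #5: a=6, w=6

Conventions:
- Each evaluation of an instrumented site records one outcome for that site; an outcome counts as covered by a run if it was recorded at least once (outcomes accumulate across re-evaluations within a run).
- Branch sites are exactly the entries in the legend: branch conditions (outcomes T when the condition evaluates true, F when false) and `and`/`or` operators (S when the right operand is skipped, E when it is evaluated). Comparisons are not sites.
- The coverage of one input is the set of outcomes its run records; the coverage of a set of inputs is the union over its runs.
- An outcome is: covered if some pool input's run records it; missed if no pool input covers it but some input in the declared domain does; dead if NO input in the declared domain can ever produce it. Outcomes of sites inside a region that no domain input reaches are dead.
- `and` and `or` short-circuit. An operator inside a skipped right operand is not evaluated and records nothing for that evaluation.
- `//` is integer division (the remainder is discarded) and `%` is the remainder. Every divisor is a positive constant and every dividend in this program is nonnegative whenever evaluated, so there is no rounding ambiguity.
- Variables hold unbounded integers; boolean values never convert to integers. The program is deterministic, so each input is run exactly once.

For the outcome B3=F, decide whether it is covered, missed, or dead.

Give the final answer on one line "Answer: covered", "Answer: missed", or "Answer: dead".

no pool input records B3=F
but domain input (a=7, w=5) does record it -> reachable, so missed

Answer: missed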